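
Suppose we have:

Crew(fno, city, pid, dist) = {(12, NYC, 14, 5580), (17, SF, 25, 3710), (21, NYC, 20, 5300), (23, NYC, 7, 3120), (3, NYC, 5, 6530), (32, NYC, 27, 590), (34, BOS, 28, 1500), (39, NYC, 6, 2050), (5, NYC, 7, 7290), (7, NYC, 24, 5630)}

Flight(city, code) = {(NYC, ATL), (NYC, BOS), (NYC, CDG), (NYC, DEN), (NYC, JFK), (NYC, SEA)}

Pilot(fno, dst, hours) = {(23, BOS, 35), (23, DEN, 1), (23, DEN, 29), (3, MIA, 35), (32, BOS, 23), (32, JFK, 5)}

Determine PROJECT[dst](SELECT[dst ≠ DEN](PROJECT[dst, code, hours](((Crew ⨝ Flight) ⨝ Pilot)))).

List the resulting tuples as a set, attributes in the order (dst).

Crew ⋈ Flight (natural join on city): {(12, NYC, 14, 5580, ATL), (12, NYC, 14, 5580, BOS), (12, NYC, 14, 5580, CDG), (12, NYC, 14, 5580, DEN), (12, NYC, 14, 5580, JFK), (12, NYC, 14, 5580, SEA), (21, NYC, 20, 5300, ATL), (21, NYC, 20, 5300, BOS), (21, NYC, 20, 5300, CDG), (21, NYC, 20, 5300, DEN), (21, NYC, 20, 5300, JFK), (21, NYC, 20, 5300, SEA), (23, NYC, 7, 3120, ATL), (23, NYC, 7, 3120, BOS), (23, NYC, 7, 3120, CDG), (23, NYC, 7, 3120, DEN), (23, NYC, 7, 3120, JFK), (23, NYC, 7, 3120, SEA), (3, NYC, 5, 6530, ATL), (3, NYC, 5, 6530, BOS), (3, NYC, 5, 6530, CDG), (3, NYC, 5, 6530, DEN), (3, NYC, 5, 6530, JFK), (3, NYC, 5, 6530, SEA), (32, NYC, 27, 590, ATL), (32, NYC, 27, 590, BOS), (32, NYC, 27, 590, CDG), (32, NYC, 27, 590, DEN), (32, NYC, 27, 590, JFK), (32, NYC, 27, 590, SEA), (39, NYC, 6, 2050, ATL), (39, NYC, 6, 2050, BOS), (39, NYC, 6, 2050, CDG), (39, NYC, 6, 2050, DEN), (39, NYC, 6, 2050, JFK), (39, NYC, 6, 2050, SEA), (5, NYC, 7, 7290, ATL), (5, NYC, 7, 7290, BOS), (5, NYC, 7, 7290, CDG), (5, NYC, 7, 7290, DEN), (5, NYC, 7, 7290, JFK), (5, NYC, 7, 7290, SEA), (7, NYC, 24, 5630, ATL), (7, NYC, 24, 5630, BOS), (7, NYC, 24, 5630, CDG), (7, NYC, 24, 5630, DEN), (7, NYC, 24, 5630, JFK), (7, NYC, 24, 5630, SEA)}
(Crew ⨝ Flight) ⋈ Pilot (natural join on fno): {(23, NYC, 7, 3120, ATL, BOS, 35), (23, NYC, 7, 3120, ATL, DEN, 1), (23, NYC, 7, 3120, ATL, DEN, 29), (23, NYC, 7, 3120, BOS, BOS, 35), (23, NYC, 7, 3120, BOS, DEN, 1), (23, NYC, 7, 3120, BOS, DEN, 29), (23, NYC, 7, 3120, CDG, BOS, 35), (23, NYC, 7, 3120, CDG, DEN, 1), (23, NYC, 7, 3120, CDG, DEN, 29), (23, NYC, 7, 3120, DEN, BOS, 35), (23, NYC, 7, 3120, DEN, DEN, 1), (23, NYC, 7, 3120, DEN, DEN, 29), (23, NYC, 7, 3120, JFK, BOS, 35), (23, NYC, 7, 3120, JFK, DEN, 1), (23, NYC, 7, 3120, JFK, DEN, 29), (23, NYC, 7, 3120, SEA, BOS, 35), (23, NYC, 7, 3120, SEA, DEN, 1), (23, NYC, 7, 3120, SEA, DEN, 29), (3, NYC, 5, 6530, ATL, MIA, 35), (3, NYC, 5, 6530, BOS, MIA, 35), (3, NYC, 5, 6530, CDG, MIA, 35), (3, NYC, 5, 6530, DEN, MIA, 35), (3, NYC, 5, 6530, JFK, MIA, 35), (3, NYC, 5, 6530, SEA, MIA, 35), (32, NYC, 27, 590, ATL, BOS, 23), (32, NYC, 27, 590, ATL, JFK, 5), (32, NYC, 27, 590, BOS, BOS, 23), (32, NYC, 27, 590, BOS, JFK, 5), (32, NYC, 27, 590, CDG, BOS, 23), (32, NYC, 27, 590, CDG, JFK, 5), (32, NYC, 27, 590, DEN, BOS, 23), (32, NYC, 27, 590, DEN, JFK, 5), (32, NYC, 27, 590, JFK, BOS, 23), (32, NYC, 27, 590, JFK, JFK, 5), (32, NYC, 27, 590, SEA, BOS, 23), (32, NYC, 27, 590, SEA, JFK, 5)}
Keep only column(s) dst, code, hours: {(BOS, ATL, 23), (BOS, ATL, 35), (BOS, BOS, 23), (BOS, BOS, 35), (BOS, CDG, 23), (BOS, CDG, 35), (BOS, DEN, 23), (BOS, DEN, 35), (BOS, JFK, 23), (BOS, JFK, 35), (BOS, SEA, 23), (BOS, SEA, 35), (DEN, ATL, 1), (DEN, ATL, 29), (DEN, BOS, 1), (DEN, BOS, 29), (DEN, CDG, 1), (DEN, CDG, 29), (DEN, DEN, 1), (DEN, DEN, 29), (DEN, JFK, 1), (DEN, JFK, 29), (DEN, SEA, 1), (DEN, SEA, 29), (JFK, ATL, 5), (JFK, BOS, 5), (JFK, CDG, 5), (JFK, DEN, 5), (JFK, JFK, 5), (JFK, SEA, 5), (MIA, ATL, 35), (MIA, BOS, 35), (MIA, CDG, 35), (MIA, DEN, 35), (MIA, JFK, 35), (MIA, SEA, 35)}
Apply σ_{dst ≠ DEN}; surviving tuples: {(BOS, ATL, 23), (BOS, ATL, 35), (BOS, BOS, 23), (BOS, BOS, 35), (BOS, CDG, 23), (BOS, CDG, 35), (BOS, DEN, 23), (BOS, DEN, 35), (BOS, JFK, 23), (BOS, JFK, 35), (BOS, SEA, 23), (BOS, SEA, 35), (JFK, ATL, 5), (JFK, BOS, 5), (JFK, CDG, 5), (JFK, DEN, 5), (JFK, JFK, 5), (JFK, SEA, 5), (MIA, ATL, 35), (MIA, BOS, 35), (MIA, CDG, 35), (MIA, DEN, 35), (MIA, JFK, 35), (MIA, SEA, 35)}
Keep only column(s) dst (21 duplicate(s) eliminated): {BOS, JFK, MIA}

{BOS, JFK, MIA}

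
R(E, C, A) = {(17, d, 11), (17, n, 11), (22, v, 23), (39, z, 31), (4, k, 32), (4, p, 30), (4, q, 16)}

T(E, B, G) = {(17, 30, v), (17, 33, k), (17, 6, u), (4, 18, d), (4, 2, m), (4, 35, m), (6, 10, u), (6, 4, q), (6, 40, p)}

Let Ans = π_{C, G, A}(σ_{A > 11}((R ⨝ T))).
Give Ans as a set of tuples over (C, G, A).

Joining R and T on E yields {(17, d, 11, 30, v), (17, d, 11, 33, k), (17, d, 11, 6, u), (17, n, 11, 30, v), (17, n, 11, 33, k), (17, n, 11, 6, u), (4, k, 32, 18, d), (4, k, 32, 2, m), (4, k, 32, 35, m), (4, p, 30, 18, d), (4, p, 30, 2, m), (4, p, 30, 35, m), (4, q, 16, 18, d), (4, q, 16, 2, m), (4, q, 16, 35, m)}.
Apply σ_{A > 11}; surviving tuples: {(4, k, 32, 18, d), (4, k, 32, 2, m), (4, k, 32, 35, m), (4, p, 30, 18, d), (4, p, 30, 2, m), (4, p, 30, 35, m), (4, q, 16, 18, d), (4, q, 16, 2, m), (4, q, 16, 35, m)}
Keep only column(s) C, G, A (3 duplicate(s) eliminated): {(k, d, 32), (k, m, 32), (p, d, 30), (p, m, 30), (q, d, 16), (q, m, 16)}

{(k, d, 32), (k, m, 32), (p, d, 30), (p, m, 30), (q, d, 16), (q, m, 16)}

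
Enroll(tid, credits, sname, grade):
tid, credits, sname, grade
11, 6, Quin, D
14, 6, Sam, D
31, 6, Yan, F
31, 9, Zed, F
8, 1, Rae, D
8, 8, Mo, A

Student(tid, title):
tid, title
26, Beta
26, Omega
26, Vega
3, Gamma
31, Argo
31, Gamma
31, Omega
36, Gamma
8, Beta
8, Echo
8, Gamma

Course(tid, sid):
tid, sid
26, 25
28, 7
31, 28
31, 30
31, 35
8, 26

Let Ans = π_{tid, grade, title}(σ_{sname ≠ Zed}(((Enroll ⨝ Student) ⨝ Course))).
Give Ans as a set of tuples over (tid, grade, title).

Natural join on tid: {(31, 6, Yan, F, Argo), (31, 6, Yan, F, Gamma), (31, 6, Yan, F, Omega), (31, 9, Zed, F, Argo), (31, 9, Zed, F, Gamma), (31, 9, Zed, F, Omega), (8, 1, Rae, D, Beta), (8, 1, Rae, D, Echo), (8, 1, Rae, D, Gamma), (8, 8, Mo, A, Beta), (8, 8, Mo, A, Echo), (8, 8, Mo, A, Gamma)}
Natural join on tid: {(31, 6, Yan, F, Argo, 28), (31, 6, Yan, F, Argo, 30), (31, 6, Yan, F, Argo, 35), (31, 6, Yan, F, Gamma, 28), (31, 6, Yan, F, Gamma, 30), (31, 6, Yan, F, Gamma, 35), (31, 6, Yan, F, Omega, 28), (31, 6, Yan, F, Omega, 30), (31, 6, Yan, F, Omega, 35), (31, 9, Zed, F, Argo, 28), (31, 9, Zed, F, Argo, 30), (31, 9, Zed, F, Argo, 35), (31, 9, Zed, F, Gamma, 28), (31, 9, Zed, F, Gamma, 30), (31, 9, Zed, F, Gamma, 35), (31, 9, Zed, F, Omega, 28), (31, 9, Zed, F, Omega, 30), (31, 9, Zed, F, Omega, 35), (8, 1, Rae, D, Beta, 26), (8, 1, Rae, D, Echo, 26), (8, 1, Rae, D, Gamma, 26), (8, 8, Mo, A, Beta, 26), (8, 8, Mo, A, Echo, 26), (8, 8, Mo, A, Gamma, 26)}
Filtering on sname ≠ Zed leaves {(31, 6, Yan, F, Argo, 28), (31, 6, Yan, F, Argo, 30), (31, 6, Yan, F, Argo, 35), (31, 6, Yan, F, Gamma, 28), (31, 6, Yan, F, Gamma, 30), (31, 6, Yan, F, Gamma, 35), (31, 6, Yan, F, Omega, 28), (31, 6, Yan, F, Omega, 30), (31, 6, Yan, F, Omega, 35), (8, 1, Rae, D, Beta, 26), (8, 1, Rae, D, Echo, 26), (8, 1, Rae, D, Gamma, 26), (8, 8, Mo, A, Beta, 26), (8, 8, Mo, A, Echo, 26), (8, 8, Mo, A, Gamma, 26)}.
Projecting to tid, grade, title (6 duplicate(s) eliminated): {(31, F, Argo), (31, F, Gamma), (31, F, Omega), (8, A, Beta), (8, A, Echo), (8, A, Gamma), (8, D, Beta), (8, D, Echo), (8, D, Gamma)}

{(31, F, Argo), (31, F, Gamma), (31, F, Omega), (8, A, Beta), (8, A, Echo), (8, A, Gamma), (8, D, Beta), (8, D, Echo), (8, D, Gamma)}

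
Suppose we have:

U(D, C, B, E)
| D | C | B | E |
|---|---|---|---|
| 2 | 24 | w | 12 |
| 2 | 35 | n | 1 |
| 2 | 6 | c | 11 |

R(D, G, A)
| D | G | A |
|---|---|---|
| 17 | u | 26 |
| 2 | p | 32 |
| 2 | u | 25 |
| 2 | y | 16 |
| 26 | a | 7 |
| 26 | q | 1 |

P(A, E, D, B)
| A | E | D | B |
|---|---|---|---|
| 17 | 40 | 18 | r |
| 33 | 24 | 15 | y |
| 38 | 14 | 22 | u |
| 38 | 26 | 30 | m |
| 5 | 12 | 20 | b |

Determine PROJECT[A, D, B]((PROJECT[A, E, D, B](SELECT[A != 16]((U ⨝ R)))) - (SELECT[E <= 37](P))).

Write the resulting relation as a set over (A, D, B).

{(25, 2, c), (25, 2, n), (25, 2, w), (32, 2, c), (32, 2, n), (32, 2, w)}

Joining U and R on D yields {(2, 24, w, 12, p, 32), (2, 24, w, 12, u, 25), (2, 24, w, 12, y, 16), (2, 35, n, 1, p, 32), (2, 35, n, 1, u, 25), (2, 35, n, 1, y, 16), (2, 6, c, 11, p, 32), (2, 6, c, 11, u, 25), (2, 6, c, 11, y, 16)}.
Apply σ_{A != 16}; surviving tuples: {(2, 24, w, 12, p, 32), (2, 24, w, 12, u, 25), (2, 35, n, 1, p, 32), (2, 35, n, 1, u, 25), (2, 6, c, 11, p, 32), (2, 6, c, 11, u, 25)}
π[A, E, D, B]: project onto (A, E, D, B) → {(25, 1, 2, n), (25, 11, 2, c), (25, 12, 2, w), (32, 1, 2, n), (32, 11, 2, c), (32, 12, 2, w)}
Apply σ_{E <= 37}; surviving tuples: {(33, 24, 15, y), (38, 14, 22, u), (38, 26, 30, m), (5, 12, 20, b)}
Taking the difference: {(25, 1, 2, n), (25, 11, 2, c), (25, 12, 2, w), (32, 1, 2, n), (32, 11, 2, c), (32, 12, 2, w)}
π[A, D, B]: project onto (A, D, B) → {(25, 2, c), (25, 2, n), (25, 2, w), (32, 2, c), (32, 2, n), (32, 2, w)}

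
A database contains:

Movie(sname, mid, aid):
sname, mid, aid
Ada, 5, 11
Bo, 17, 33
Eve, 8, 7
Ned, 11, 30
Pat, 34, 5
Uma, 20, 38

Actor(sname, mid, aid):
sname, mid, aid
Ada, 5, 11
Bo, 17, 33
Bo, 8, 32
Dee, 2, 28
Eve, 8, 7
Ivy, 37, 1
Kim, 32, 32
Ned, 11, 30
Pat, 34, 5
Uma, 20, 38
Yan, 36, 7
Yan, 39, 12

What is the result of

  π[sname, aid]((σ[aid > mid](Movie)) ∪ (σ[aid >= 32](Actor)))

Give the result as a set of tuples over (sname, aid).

{(Ada, 11), (Bo, 32), (Bo, 33), (Kim, 32), (Ned, 30), (Uma, 38)}

σ[aid > mid]: keep tuples satisfying aid > mid → {(Ada, 5, 11), (Bo, 17, 33), (Ned, 11, 30), (Uma, 20, 38)}
σ[aid >= 32]: keep tuples satisfying aid >= 32 → {(Bo, 17, 33), (Bo, 8, 32), (Kim, 32, 32), (Uma, 20, 38)}
Union: {(Ada, 5, 11), (Bo, 17, 33), (Ned, 11, 30), (Uma, 20, 38)} with {(Bo, 17, 33), (Bo, 8, 32), (Kim, 32, 32), (Uma, 20, 38)} → {(Ada, 5, 11), (Bo, 17, 33), (Bo, 8, 32), (Kim, 32, 32), (Ned, 11, 30), (Uma, 20, 38)}
Keep only column(s) sname, aid: {(Ada, 11), (Bo, 32), (Bo, 33), (Kim, 32), (Ned, 30), (Uma, 38)}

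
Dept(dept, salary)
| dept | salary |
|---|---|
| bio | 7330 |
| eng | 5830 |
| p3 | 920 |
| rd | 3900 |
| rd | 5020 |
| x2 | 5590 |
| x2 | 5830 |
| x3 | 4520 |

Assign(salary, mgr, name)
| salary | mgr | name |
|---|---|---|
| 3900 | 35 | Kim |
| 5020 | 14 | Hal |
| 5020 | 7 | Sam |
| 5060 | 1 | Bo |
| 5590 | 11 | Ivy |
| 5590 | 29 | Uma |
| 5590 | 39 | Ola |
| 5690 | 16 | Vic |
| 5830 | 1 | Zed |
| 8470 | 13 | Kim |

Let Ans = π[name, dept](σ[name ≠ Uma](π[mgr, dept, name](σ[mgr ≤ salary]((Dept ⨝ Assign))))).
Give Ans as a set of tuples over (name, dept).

Natural join on salary: {(eng, 5830, 1, Zed), (rd, 3900, 35, Kim), (rd, 5020, 14, Hal), (rd, 5020, 7, Sam), (x2, 5590, 11, Ivy), (x2, 5590, 29, Uma), (x2, 5590, 39, Ola), (x2, 5830, 1, Zed)}
Apply σ_{mgr ≤ salary}; surviving tuples: {(eng, 5830, 1, Zed), (rd, 3900, 35, Kim), (rd, 5020, 14, Hal), (rd, 5020, 7, Sam), (x2, 5590, 11, Ivy), (x2, 5590, 29, Uma), (x2, 5590, 39, Ola), (x2, 5830, 1, Zed)}
Projecting to mgr, dept, name: {(1, eng, Zed), (1, x2, Zed), (11, x2, Ivy), (14, rd, Hal), (29, x2, Uma), (35, rd, Kim), (39, x2, Ola), (7, rd, Sam)}
Apply σ_{name ≠ Uma}; surviving tuples: {(1, eng, Zed), (1, x2, Zed), (11, x2, Ivy), (14, rd, Hal), (35, rd, Kim), (39, x2, Ola), (7, rd, Sam)}
Projecting to name, dept: {(Hal, rd), (Ivy, x2), (Kim, rd), (Ola, x2), (Sam, rd), (Zed, eng), (Zed, x2)}

{(Hal, rd), (Ivy, x2), (Kim, rd), (Ola, x2), (Sam, rd), (Zed, eng), (Zed, x2)}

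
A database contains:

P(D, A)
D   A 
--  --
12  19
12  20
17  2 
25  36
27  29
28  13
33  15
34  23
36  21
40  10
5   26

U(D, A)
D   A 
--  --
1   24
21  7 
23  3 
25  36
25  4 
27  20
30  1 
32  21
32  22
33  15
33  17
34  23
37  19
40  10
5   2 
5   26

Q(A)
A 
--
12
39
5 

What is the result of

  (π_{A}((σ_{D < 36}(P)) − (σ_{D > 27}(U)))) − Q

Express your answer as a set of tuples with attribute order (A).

{13, 19, 2, 20, 26, 29, 36}

σ[D < 36]: keep tuples satisfying D < 36 → {(12, 19), (12, 20), (17, 2), (25, 36), (27, 29), (28, 13), (33, 15), (34, 23), (5, 26)}
σ[D > 27]: keep tuples satisfying D > 27 → {(30, 1), (32, 21), (32, 22), (33, 15), (33, 17), (34, 23), (37, 19), (40, 10)}
Difference: {(12, 19), (12, 20), (17, 2), (25, 36), (27, 29), (28, 13), (33, 15), (34, 23), (5, 26)} with {(30, 1), (32, 21), (32, 22), (33, 15), (33, 17), (34, 23), (37, 19), (40, 10)} → {(12, 19), (12, 20), (17, 2), (25, 36), (27, 29), (28, 13), (5, 26)}
π[A]: project onto (A) → {13, 19, 2, 20, 26, 29, 36}
Difference: {13, 19, 2, 20, 26, 29, 36} with {12, 39, 5} → {13, 19, 2, 20, 26, 29, 36}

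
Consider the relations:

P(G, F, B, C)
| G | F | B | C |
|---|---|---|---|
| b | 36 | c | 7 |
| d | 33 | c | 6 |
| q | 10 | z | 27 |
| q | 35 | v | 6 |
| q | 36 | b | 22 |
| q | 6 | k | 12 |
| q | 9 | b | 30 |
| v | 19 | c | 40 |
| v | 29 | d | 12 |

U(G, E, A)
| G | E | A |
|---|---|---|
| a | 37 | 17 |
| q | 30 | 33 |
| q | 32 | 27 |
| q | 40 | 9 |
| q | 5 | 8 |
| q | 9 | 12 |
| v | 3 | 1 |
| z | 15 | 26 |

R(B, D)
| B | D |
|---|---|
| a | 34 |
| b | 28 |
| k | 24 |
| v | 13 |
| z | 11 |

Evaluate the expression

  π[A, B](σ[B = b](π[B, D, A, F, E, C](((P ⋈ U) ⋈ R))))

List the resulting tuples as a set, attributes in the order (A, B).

Joining P and U on G yields {(q, 10, z, 27, 30, 33), (q, 10, z, 27, 32, 27), (q, 10, z, 27, 40, 9), (q, 10, z, 27, 5, 8), (q, 10, z, 27, 9, 12), (q, 35, v, 6, 30, 33), (q, 35, v, 6, 32, 27), (q, 35, v, 6, 40, 9), (q, 35, v, 6, 5, 8), (q, 35, v, 6, 9, 12), (q, 36, b, 22, 30, 33), (q, 36, b, 22, 32, 27), (q, 36, b, 22, 40, 9), (q, 36, b, 22, 5, 8), (q, 36, b, 22, 9, 12), (q, 6, k, 12, 30, 33), (q, 6, k, 12, 32, 27), (q, 6, k, 12, 40, 9), (q, 6, k, 12, 5, 8), (q, 6, k, 12, 9, 12), (q, 9, b, 30, 30, 33), (q, 9, b, 30, 32, 27), (q, 9, b, 30, 40, 9), (q, 9, b, 30, 5, 8), (q, 9, b, 30, 9, 12), (v, 19, c, 40, 3, 1), (v, 29, d, 12, 3, 1)}.
Joining (P ⋈ U) and R on B yields {(q, 10, z, 27, 30, 33, 11), (q, 10, z, 27, 32, 27, 11), (q, 10, z, 27, 40, 9, 11), (q, 10, z, 27, 5, 8, 11), (q, 10, z, 27, 9, 12, 11), (q, 35, v, 6, 30, 33, 13), (q, 35, v, 6, 32, 27, 13), (q, 35, v, 6, 40, 9, 13), (q, 35, v, 6, 5, 8, 13), (q, 35, v, 6, 9, 12, 13), (q, 36, b, 22, 30, 33, 28), (q, 36, b, 22, 32, 27, 28), (q, 36, b, 22, 40, 9, 28), (q, 36, b, 22, 5, 8, 28), (q, 36, b, 22, 9, 12, 28), (q, 6, k, 12, 30, 33, 24), (q, 6, k, 12, 32, 27, 24), (q, 6, k, 12, 40, 9, 24), (q, 6, k, 12, 5, 8, 24), (q, 6, k, 12, 9, 12, 24), (q, 9, b, 30, 30, 33, 28), (q, 9, b, 30, 32, 27, 28), (q, 9, b, 30, 40, 9, 28), (q, 9, b, 30, 5, 8, 28), (q, 9, b, 30, 9, 12, 28)}.
π[B, D, A, F, E, C]: project onto (B, D, A, F, E, C) → {(b, 28, 12, 36, 9, 22), (b, 28, 12, 9, 9, 30), (b, 28, 27, 36, 32, 22), (b, 28, 27, 9, 32, 30), (b, 28, 33, 36, 30, 22), (b, 28, 33, 9, 30, 30), (b, 28, 8, 36, 5, 22), (b, 28, 8, 9, 5, 30), (b, 28, 9, 36, 40, 22), (b, 28, 9, 9, 40, 30), (k, 24, 12, 6, 9, 12), (k, 24, 27, 6, 32, 12), (k, 24, 33, 6, 30, 12), (k, 24, 8, 6, 5, 12), (k, 24, 9, 6, 40, 12), (v, 13, 12, 35, 9, 6), (v, 13, 27, 35, 32, 6), (v, 13, 33, 35, 30, 6), (v, 13, 8, 35, 5, 6), (v, 13, 9, 35, 40, 6), (z, 11, 12, 10, 9, 27), (z, 11, 27, 10, 32, 27), (z, 11, 33, 10, 30, 27), (z, 11, 8, 10, 5, 27), (z, 11, 9, 10, 40, 27)}
Apply σ_{B = b}; surviving tuples: {(b, 28, 12, 36, 9, 22), (b, 28, 12, 9, 9, 30), (b, 28, 27, 36, 32, 22), (b, 28, 27, 9, 32, 30), (b, 28, 33, 36, 30, 22), (b, 28, 33, 9, 30, 30), (b, 28, 8, 36, 5, 22), (b, 28, 8, 9, 5, 30), (b, 28, 9, 36, 40, 22), (b, 28, 9, 9, 40, 30)}
π[A, B]: project onto (A, B) (5 duplicate(s) eliminated) → {(12, b), (27, b), (33, b), (8, b), (9, b)}

{(12, b), (27, b), (33, b), (8, b), (9, b)}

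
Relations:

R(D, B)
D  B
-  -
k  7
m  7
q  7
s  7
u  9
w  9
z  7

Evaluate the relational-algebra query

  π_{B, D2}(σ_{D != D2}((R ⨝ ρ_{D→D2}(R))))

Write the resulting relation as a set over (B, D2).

ρ[D→D2]: schema becomes (D2, B); tuples unchanged.
Joining R and ρ_{D→D2}(R) on B yields {(k, 7, k), (k, 7, m), (k, 7, q), (k, 7, s), (k, 7, z), (m, 7, k), (m, 7, m), (m, 7, q), (m, 7, s), (m, 7, z), (q, 7, k), (q, 7, m), (q, 7, q), (q, 7, s), (q, 7, z), (s, 7, k), (s, 7, m), (s, 7, q), (s, 7, s), (s, 7, z), (u, 9, u), (u, 9, w), (w, 9, u), (w, 9, w), (z, 7, k), (z, 7, m), (z, 7, q), (z, 7, s), (z, 7, z)}.
Filtering on D != D2 leaves {(k, 7, m), (k, 7, q), (k, 7, s), (k, 7, z), (m, 7, k), (m, 7, q), (m, 7, s), (m, 7, z), (q, 7, k), (q, 7, m), (q, 7, s), (q, 7, z), (s, 7, k), (s, 7, m), (s, 7, q), (s, 7, z), (u, 9, w), (w, 9, u), (z, 7, k), (z, 7, m), (z, 7, q), (z, 7, s)}.
π_{B, D2} gives {(7, k), (7, m), (7, q), (7, s), (7, z), (9, u), (9, w)} (15 duplicate(s) eliminated).

{(7, k), (7, m), (7, q), (7, s), (7, z), (9, u), (9, w)}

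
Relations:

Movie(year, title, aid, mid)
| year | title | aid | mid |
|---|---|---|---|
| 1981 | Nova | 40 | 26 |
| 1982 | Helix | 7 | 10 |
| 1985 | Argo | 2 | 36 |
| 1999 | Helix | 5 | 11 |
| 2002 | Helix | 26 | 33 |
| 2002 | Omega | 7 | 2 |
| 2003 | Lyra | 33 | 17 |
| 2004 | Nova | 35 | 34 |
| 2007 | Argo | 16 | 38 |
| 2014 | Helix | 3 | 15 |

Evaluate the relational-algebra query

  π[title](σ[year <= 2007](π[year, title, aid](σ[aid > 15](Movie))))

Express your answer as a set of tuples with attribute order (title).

{Argo, Helix, Lyra, Nova}

Apply σ_{aid > 15}; surviving tuples: {(1981, Nova, 40, 26), (2002, Helix, 26, 33), (2003, Lyra, 33, 17), (2004, Nova, 35, 34), (2007, Argo, 16, 38)}
Projecting to year, title, aid: {(1981, Nova, 40), (2002, Helix, 26), (2003, Lyra, 33), (2004, Nova, 35), (2007, Argo, 16)}
Apply σ_{year <= 2007}; surviving tuples: {(1981, Nova, 40), (2002, Helix, 26), (2003, Lyra, 33), (2004, Nova, 35), (2007, Argo, 16)}
Projecting to title (1 duplicate(s) eliminated): {Argo, Helix, Lyra, Nova}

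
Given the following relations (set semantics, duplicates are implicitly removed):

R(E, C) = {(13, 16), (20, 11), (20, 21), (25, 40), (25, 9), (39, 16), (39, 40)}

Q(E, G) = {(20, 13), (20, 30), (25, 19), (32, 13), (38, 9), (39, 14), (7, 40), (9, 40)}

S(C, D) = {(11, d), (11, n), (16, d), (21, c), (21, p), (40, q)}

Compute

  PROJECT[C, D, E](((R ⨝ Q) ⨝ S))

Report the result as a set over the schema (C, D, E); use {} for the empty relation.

{(11, d, 20), (11, n, 20), (16, d, 39), (21, c, 20), (21, p, 20), (40, q, 25), (40, q, 39)}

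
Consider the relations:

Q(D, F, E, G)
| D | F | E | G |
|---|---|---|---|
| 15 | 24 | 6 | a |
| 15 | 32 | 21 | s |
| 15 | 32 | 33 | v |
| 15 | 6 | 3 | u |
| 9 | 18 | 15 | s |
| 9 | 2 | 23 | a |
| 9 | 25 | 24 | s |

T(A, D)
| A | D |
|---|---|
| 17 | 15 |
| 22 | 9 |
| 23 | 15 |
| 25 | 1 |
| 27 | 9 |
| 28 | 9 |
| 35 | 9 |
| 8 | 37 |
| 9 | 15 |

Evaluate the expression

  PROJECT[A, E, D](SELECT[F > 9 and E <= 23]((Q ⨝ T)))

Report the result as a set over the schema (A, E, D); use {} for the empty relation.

Natural join on D: {(15, 24, 6, a, 17), (15, 24, 6, a, 23), (15, 24, 6, a, 9), (15, 32, 21, s, 17), (15, 32, 21, s, 23), (15, 32, 21, s, 9), (15, 32, 33, v, 17), (15, 32, 33, v, 23), (15, 32, 33, v, 9), (15, 6, 3, u, 17), (15, 6, 3, u, 23), (15, 6, 3, u, 9), (9, 18, 15, s, 22), (9, 18, 15, s, 27), (9, 18, 15, s, 28), (9, 18, 15, s, 35), (9, 2, 23, a, 22), (9, 2, 23, a, 27), (9, 2, 23, a, 28), (9, 2, 23, a, 35), (9, 25, 24, s, 22), (9, 25, 24, s, 27), (9, 25, 24, s, 28), (9, 25, 24, s, 35)}
Selection F > 9 and E <= 23: {(15, 24, 6, a, 17), (15, 24, 6, a, 23), (15, 24, 6, a, 9), (15, 32, 21, s, 17), (15, 32, 21, s, 23), (15, 32, 21, s, 9), (9, 18, 15, s, 22), (9, 18, 15, s, 27), (9, 18, 15, s, 28), (9, 18, 15, s, 35)}
π_{A, E, D} gives {(17, 21, 15), (17, 6, 15), (22, 15, 9), (23, 21, 15), (23, 6, 15), (27, 15, 9), (28, 15, 9), (35, 15, 9), (9, 21, 15), (9, 6, 15)}.

{(17, 21, 15), (17, 6, 15), (22, 15, 9), (23, 21, 15), (23, 6, 15), (27, 15, 9), (28, 15, 9), (35, 15, 9), (9, 21, 15), (9, 6, 15)}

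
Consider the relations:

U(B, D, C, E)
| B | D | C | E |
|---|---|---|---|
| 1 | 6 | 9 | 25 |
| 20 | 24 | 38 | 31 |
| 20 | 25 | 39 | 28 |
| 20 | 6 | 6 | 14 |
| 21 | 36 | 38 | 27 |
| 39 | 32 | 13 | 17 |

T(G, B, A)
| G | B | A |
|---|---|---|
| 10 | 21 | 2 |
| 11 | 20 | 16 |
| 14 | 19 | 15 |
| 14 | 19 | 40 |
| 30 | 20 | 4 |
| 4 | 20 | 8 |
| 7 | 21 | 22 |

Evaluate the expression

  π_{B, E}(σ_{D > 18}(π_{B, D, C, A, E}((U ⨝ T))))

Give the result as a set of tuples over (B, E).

Joining U and T on B yields {(20, 24, 38, 31, 11, 16), (20, 24, 38, 31, 30, 4), (20, 24, 38, 31, 4, 8), (20, 25, 39, 28, 11, 16), (20, 25, 39, 28, 30, 4), (20, 25, 39, 28, 4, 8), (20, 6, 6, 14, 11, 16), (20, 6, 6, 14, 30, 4), (20, 6, 6, 14, 4, 8), (21, 36, 38, 27, 10, 2), (21, 36, 38, 27, 7, 22)}.
π[B, D, C, A, E]: project onto (B, D, C, A, E) → {(20, 24, 38, 16, 31), (20, 24, 38, 4, 31), (20, 24, 38, 8, 31), (20, 25, 39, 16, 28), (20, 25, 39, 4, 28), (20, 25, 39, 8, 28), (20, 6, 6, 16, 14), (20, 6, 6, 4, 14), (20, 6, 6, 8, 14), (21, 36, 38, 2, 27), (21, 36, 38, 22, 27)}
Filtering on D > 18 leaves {(20, 24, 38, 16, 31), (20, 24, 38, 4, 31), (20, 24, 38, 8, 31), (20, 25, 39, 16, 28), (20, 25, 39, 4, 28), (20, 25, 39, 8, 28), (21, 36, 38, 2, 27), (21, 36, 38, 22, 27)}.
π[B, E]: project onto (B, E) (5 duplicate(s) eliminated) → {(20, 28), (20, 31), (21, 27)}

{(20, 28), (20, 31), (21, 27)}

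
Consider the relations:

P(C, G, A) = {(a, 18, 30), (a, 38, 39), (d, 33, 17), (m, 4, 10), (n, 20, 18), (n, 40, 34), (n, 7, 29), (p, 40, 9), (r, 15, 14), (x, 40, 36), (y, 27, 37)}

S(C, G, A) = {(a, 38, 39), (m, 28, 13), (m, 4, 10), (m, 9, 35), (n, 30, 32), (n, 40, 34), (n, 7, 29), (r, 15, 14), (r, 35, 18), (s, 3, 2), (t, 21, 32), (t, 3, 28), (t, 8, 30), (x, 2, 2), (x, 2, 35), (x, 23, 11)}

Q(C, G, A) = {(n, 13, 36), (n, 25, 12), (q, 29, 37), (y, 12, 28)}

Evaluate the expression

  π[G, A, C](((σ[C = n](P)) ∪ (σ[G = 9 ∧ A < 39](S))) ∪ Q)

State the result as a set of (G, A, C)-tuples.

Filtering on C = n leaves {(n, 20, 18), (n, 40, 34), (n, 7, 29)}.
Filtering on G = 9 ∧ A < 39 leaves {(m, 9, 35)}.
Taking the union: {(m, 9, 35), (n, 20, 18), (n, 40, 34), (n, 7, 29)}
Taking the union: {(m, 9, 35), (n, 13, 36), (n, 20, 18), (n, 25, 12), (n, 40, 34), (n, 7, 29), (q, 29, 37), (y, 12, 28)}
Projecting to G, A, C: {(12, 28, y), (13, 36, n), (20, 18, n), (25, 12, n), (29, 37, q), (40, 34, n), (7, 29, n), (9, 35, m)}

{(12, 28, y), (13, 36, n), (20, 18, n), (25, 12, n), (29, 37, q), (40, 34, n), (7, 29, n), (9, 35, m)}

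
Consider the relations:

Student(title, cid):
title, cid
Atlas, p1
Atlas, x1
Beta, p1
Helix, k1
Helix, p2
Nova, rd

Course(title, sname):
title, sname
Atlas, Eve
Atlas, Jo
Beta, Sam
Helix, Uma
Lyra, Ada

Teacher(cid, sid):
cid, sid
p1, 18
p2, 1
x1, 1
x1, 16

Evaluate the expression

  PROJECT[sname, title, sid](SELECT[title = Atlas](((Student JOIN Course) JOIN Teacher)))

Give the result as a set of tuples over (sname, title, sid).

Natural join on title: {(Atlas, p1, Eve), (Atlas, p1, Jo), (Atlas, x1, Eve), (Atlas, x1, Jo), (Beta, p1, Sam), (Helix, k1, Uma), (Helix, p2, Uma)}
Natural join on cid: {(Atlas, p1, Eve, 18), (Atlas, p1, Jo, 18), (Atlas, x1, Eve, 1), (Atlas, x1, Eve, 16), (Atlas, x1, Jo, 1), (Atlas, x1, Jo, 16), (Beta, p1, Sam, 18), (Helix, p2, Uma, 1)}
σ[title = Atlas]: keep tuples satisfying title = Atlas → {(Atlas, p1, Eve, 18), (Atlas, p1, Jo, 18), (Atlas, x1, Eve, 1), (Atlas, x1, Eve, 16), (Atlas, x1, Jo, 1), (Atlas, x1, Jo, 16)}
π_{sname, title, sid} gives {(Eve, Atlas, 1), (Eve, Atlas, 16), (Eve, Atlas, 18), (Jo, Atlas, 1), (Jo, Atlas, 16), (Jo, Atlas, 18)}.

{(Eve, Atlas, 1), (Eve, Atlas, 16), (Eve, Atlas, 18), (Jo, Atlas, 1), (Jo, Atlas, 16), (Jo, Atlas, 18)}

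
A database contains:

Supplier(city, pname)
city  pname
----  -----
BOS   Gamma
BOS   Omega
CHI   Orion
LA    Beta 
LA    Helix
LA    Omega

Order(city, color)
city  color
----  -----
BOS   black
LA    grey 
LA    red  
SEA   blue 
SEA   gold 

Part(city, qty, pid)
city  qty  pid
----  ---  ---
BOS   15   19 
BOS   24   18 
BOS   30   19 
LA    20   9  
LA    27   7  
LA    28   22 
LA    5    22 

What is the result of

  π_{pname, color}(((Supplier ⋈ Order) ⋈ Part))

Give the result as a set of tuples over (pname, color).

{(Beta, grey), (Beta, red), (Gamma, black), (Helix, grey), (Helix, red), (Omega, black), (Omega, grey), (Omega, red)}

Joining Supplier and Order on city yields {(BOS, Gamma, black), (BOS, Omega, black), (LA, Beta, grey), (LA, Beta, red), (LA, Helix, grey), (LA, Helix, red), (LA, Omega, grey), (LA, Omega, red)}.
Joining (Supplier ⋈ Order) and Part on city yields {(BOS, Gamma, black, 15, 19), (BOS, Gamma, black, 24, 18), (BOS, Gamma, black, 30, 19), (BOS, Omega, black, 15, 19), (BOS, Omega, black, 24, 18), (BOS, Omega, black, 30, 19), (LA, Beta, grey, 20, 9), (LA, Beta, grey, 27, 7), (LA, Beta, grey, 28, 22), (LA, Beta, grey, 5, 22), (LA, Beta, red, 20, 9), (LA, Beta, red, 27, 7), (LA, Beta, red, 28, 22), (LA, Beta, red, 5, 22), (LA, Helix, grey, 20, 9), (LA, Helix, grey, 27, 7), (LA, Helix, grey, 28, 22), (LA, Helix, grey, 5, 22), (LA, Helix, red, 20, 9), (LA, Helix, red, 27, 7), (LA, Helix, red, 28, 22), (LA, Helix, red, 5, 22), (LA, Omega, grey, 20, 9), (LA, Omega, grey, 27, 7), (LA, Omega, grey, 28, 22), (LA, Omega, grey, 5, 22), (LA, Omega, red, 20, 9), (LA, Omega, red, 27, 7), (LA, Omega, red, 28, 22), (LA, Omega, red, 5, 22)}.
π[pname, color]: project onto (pname, color) (22 duplicate(s) eliminated) → {(Beta, grey), (Beta, red), (Gamma, black), (Helix, grey), (Helix, red), (Omega, black), (Omega, grey), (Omega, red)}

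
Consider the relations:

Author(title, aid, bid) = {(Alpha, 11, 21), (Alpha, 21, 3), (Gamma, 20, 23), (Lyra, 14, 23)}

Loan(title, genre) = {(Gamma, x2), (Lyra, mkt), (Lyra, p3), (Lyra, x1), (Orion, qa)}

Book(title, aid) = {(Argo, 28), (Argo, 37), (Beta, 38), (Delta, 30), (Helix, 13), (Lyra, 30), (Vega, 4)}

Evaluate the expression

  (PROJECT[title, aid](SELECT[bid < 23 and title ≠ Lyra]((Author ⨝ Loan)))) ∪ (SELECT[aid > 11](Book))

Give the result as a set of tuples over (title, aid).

{(Argo, 28), (Argo, 37), (Beta, 38), (Delta, 30), (Helix, 13), (Lyra, 30)}

Joining Author and Loan on title yields {(Gamma, 20, 23, x2), (Lyra, 14, 23, mkt), (Lyra, 14, 23, p3), (Lyra, 14, 23, x1)}.
σ[bid < 23 and title ≠ Lyra]: keep tuples satisfying bid < 23 and title ≠ Lyra → {}
Projecting to title, aid: {}
σ[aid > 11]: keep tuples satisfying aid > 11 → {(Argo, 28), (Argo, 37), (Beta, 38), (Delta, 30), (Helix, 13), (Lyra, 30)}
Union: {} with {(Argo, 28), (Argo, 37), (Beta, 38), (Delta, 30), (Helix, 13), (Lyra, 30)} → {(Argo, 28), (Argo, 37), (Beta, 38), (Delta, 30), (Helix, 13), (Lyra, 30)}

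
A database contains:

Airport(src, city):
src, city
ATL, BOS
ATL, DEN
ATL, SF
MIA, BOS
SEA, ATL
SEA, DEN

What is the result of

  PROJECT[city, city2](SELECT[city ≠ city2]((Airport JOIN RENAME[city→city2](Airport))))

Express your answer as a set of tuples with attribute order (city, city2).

ρ[city→city2]: schema becomes (src, city2); tuples unchanged.
Airport ⋈ RENAME[city→city2](Airport) (natural join on src): {(ATL, BOS, BOS), (ATL, BOS, DEN), (ATL, BOS, SF), (ATL, DEN, BOS), (ATL, DEN, DEN), (ATL, DEN, SF), (ATL, SF, BOS), (ATL, SF, DEN), (ATL, SF, SF), (MIA, BOS, BOS), (SEA, ATL, ATL), (SEA, ATL, DEN), (SEA, DEN, ATL), (SEA, DEN, DEN)}
Selection city ≠ city2: {(ATL, BOS, DEN), (ATL, BOS, SF), (ATL, DEN, BOS), (ATL, DEN, SF), (ATL, SF, BOS), (ATL, SF, DEN), (SEA, ATL, DEN), (SEA, DEN, ATL)}
Keep only column(s) city, city2: {(ATL, DEN), (BOS, DEN), (BOS, SF), (DEN, ATL), (DEN, BOS), (DEN, SF), (SF, BOS), (SF, DEN)}

{(ATL, DEN), (BOS, DEN), (BOS, SF), (DEN, ATL), (DEN, BOS), (DEN, SF), (SF, BOS), (SF, DEN)}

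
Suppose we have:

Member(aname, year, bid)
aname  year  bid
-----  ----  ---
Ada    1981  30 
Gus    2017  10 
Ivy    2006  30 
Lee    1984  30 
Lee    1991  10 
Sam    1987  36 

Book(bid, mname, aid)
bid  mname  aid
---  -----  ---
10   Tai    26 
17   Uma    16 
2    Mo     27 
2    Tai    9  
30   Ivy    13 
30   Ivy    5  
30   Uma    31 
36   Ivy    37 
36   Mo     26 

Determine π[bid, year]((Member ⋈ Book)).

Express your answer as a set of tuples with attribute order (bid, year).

Natural join on bid: {(Ada, 1981, 30, Ivy, 13), (Ada, 1981, 30, Ivy, 5), (Ada, 1981, 30, Uma, 31), (Gus, 2017, 10, Tai, 26), (Ivy, 2006, 30, Ivy, 13), (Ivy, 2006, 30, Ivy, 5), (Ivy, 2006, 30, Uma, 31), (Lee, 1984, 30, Ivy, 13), (Lee, 1984, 30, Ivy, 5), (Lee, 1984, 30, Uma, 31), (Lee, 1991, 10, Tai, 26), (Sam, 1987, 36, Ivy, 37), (Sam, 1987, 36, Mo, 26)}
π[bid, year]: project onto (bid, year) (7 duplicate(s) eliminated) → {(10, 1991), (10, 2017), (30, 1981), (30, 1984), (30, 2006), (36, 1987)}

{(10, 1991), (10, 2017), (30, 1981), (30, 1984), (30, 2006), (36, 1987)}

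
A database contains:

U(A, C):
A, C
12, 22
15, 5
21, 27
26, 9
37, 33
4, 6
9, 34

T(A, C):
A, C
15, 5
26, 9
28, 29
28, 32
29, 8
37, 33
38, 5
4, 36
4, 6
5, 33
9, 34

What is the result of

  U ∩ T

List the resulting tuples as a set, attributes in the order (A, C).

{(15, 5), (26, 9), (37, 33), (4, 6), (9, 34)}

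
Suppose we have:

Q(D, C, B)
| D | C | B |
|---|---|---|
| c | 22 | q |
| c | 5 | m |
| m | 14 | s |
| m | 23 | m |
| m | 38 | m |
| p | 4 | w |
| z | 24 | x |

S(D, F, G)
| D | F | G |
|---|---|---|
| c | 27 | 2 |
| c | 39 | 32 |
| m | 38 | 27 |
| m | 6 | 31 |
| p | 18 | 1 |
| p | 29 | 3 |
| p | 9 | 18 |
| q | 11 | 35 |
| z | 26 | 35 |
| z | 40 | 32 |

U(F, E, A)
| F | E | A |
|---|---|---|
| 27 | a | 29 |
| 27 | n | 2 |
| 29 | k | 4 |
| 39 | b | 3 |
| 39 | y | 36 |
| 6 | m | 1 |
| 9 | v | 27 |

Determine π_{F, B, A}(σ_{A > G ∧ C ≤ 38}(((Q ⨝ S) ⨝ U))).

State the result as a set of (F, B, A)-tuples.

{(27, m, 29), (27, q, 29), (29, w, 4), (39, m, 36), (39, q, 36), (9, w, 27)}

Joining Q and S on D yields {(c, 22, q, 27, 2), (c, 22, q, 39, 32), (c, 5, m, 27, 2), (c, 5, m, 39, 32), (m, 14, s, 38, 27), (m, 14, s, 6, 31), (m, 23, m, 38, 27), (m, 23, m, 6, 31), (m, 38, m, 38, 27), (m, 38, m, 6, 31), (p, 4, w, 18, 1), (p, 4, w, 29, 3), (p, 4, w, 9, 18), (z, 24, x, 26, 35), (z, 24, x, 40, 32)}.
Joining (Q ⨝ S) and U on F yields {(c, 22, q, 27, 2, a, 29), (c, 22, q, 27, 2, n, 2), (c, 22, q, 39, 32, b, 3), (c, 22, q, 39, 32, y, 36), (c, 5, m, 27, 2, a, 29), (c, 5, m, 27, 2, n, 2), (c, 5, m, 39, 32, b, 3), (c, 5, m, 39, 32, y, 36), (m, 14, s, 6, 31, m, 1), (m, 23, m, 6, 31, m, 1), (m, 38, m, 6, 31, m, 1), (p, 4, w, 29, 3, k, 4), (p, 4, w, 9, 18, v, 27)}.
Apply σ_{A > G ∧ C ≤ 38}; surviving tuples: {(c, 22, q, 27, 2, a, 29), (c, 22, q, 39, 32, y, 36), (c, 5, m, 27, 2, a, 29), (c, 5, m, 39, 32, y, 36), (p, 4, w, 29, 3, k, 4), (p, 4, w, 9, 18, v, 27)}
Projecting to F, B, A: {(27, m, 29), (27, q, 29), (29, w, 4), (39, m, 36), (39, q, 36), (9, w, 27)}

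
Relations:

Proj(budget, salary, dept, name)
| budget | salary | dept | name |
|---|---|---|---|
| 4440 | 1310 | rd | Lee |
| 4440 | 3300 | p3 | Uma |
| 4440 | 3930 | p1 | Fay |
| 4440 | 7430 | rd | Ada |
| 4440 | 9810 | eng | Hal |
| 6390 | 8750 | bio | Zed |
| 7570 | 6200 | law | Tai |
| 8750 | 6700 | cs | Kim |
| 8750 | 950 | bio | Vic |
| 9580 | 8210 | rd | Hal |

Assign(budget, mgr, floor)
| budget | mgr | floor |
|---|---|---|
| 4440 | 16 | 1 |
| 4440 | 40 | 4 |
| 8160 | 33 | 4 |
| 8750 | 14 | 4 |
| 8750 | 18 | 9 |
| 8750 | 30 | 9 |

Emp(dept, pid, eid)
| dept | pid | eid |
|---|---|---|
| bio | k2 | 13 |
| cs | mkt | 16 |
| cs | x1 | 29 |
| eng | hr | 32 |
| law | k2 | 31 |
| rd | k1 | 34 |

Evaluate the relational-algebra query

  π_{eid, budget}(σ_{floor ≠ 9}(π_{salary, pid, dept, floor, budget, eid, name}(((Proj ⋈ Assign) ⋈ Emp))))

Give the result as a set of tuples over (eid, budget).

{(13, 8750), (16, 8750), (29, 8750), (32, 4440), (34, 4440)}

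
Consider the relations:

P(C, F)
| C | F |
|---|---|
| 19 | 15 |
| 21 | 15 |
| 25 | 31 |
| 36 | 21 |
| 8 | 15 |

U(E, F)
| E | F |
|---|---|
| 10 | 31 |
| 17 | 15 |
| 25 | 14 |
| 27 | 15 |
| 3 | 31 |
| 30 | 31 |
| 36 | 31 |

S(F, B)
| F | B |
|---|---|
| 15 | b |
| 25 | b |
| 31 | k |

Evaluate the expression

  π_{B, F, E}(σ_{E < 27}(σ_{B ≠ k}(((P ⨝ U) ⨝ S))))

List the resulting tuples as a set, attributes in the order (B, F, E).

P ⋈ U (natural join on F): {(19, 15, 17), (19, 15, 27), (21, 15, 17), (21, 15, 27), (25, 31, 10), (25, 31, 3), (25, 31, 30), (25, 31, 36), (8, 15, 17), (8, 15, 27)}
(P ⨝ U) ⋈ S (natural join on F): {(19, 15, 17, b), (19, 15, 27, b), (21, 15, 17, b), (21, 15, 27, b), (25, 31, 10, k), (25, 31, 3, k), (25, 31, 30, k), (25, 31, 36, k), (8, 15, 17, b), (8, 15, 27, b)}
Filtering on B ≠ k leaves {(19, 15, 17, b), (19, 15, 27, b), (21, 15, 17, b), (21, 15, 27, b), (8, 15, 17, b), (8, 15, 27, b)}.
Filtering on E < 27 leaves {(19, 15, 17, b), (21, 15, 17, b), (8, 15, 17, b)}.
π_{B, F, E} gives {(b, 15, 17)} (2 duplicate(s) eliminated).

{(b, 15, 17)}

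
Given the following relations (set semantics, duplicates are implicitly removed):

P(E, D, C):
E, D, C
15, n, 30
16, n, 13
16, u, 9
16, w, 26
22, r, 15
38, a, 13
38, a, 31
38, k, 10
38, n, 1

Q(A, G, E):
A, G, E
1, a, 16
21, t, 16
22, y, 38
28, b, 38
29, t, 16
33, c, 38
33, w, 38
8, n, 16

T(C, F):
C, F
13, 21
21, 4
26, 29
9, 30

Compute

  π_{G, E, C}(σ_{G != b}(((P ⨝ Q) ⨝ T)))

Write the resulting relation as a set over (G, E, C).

{(a, 16, 13), (a, 16, 26), (a, 16, 9), (c, 38, 13), (n, 16, 13), (n, 16, 26), (n, 16, 9), (t, 16, 13), (t, 16, 26), (t, 16, 9), (w, 38, 13), (y, 38, 13)}

P ⋈ Q (natural join on E): {(16, n, 13, 1, a), (16, n, 13, 21, t), (16, n, 13, 29, t), (16, n, 13, 8, n), (16, u, 9, 1, a), (16, u, 9, 21, t), (16, u, 9, 29, t), (16, u, 9, 8, n), (16, w, 26, 1, a), (16, w, 26, 21, t), (16, w, 26, 29, t), (16, w, 26, 8, n), (38, a, 13, 22, y), (38, a, 13, 28, b), (38, a, 13, 33, c), (38, a, 13, 33, w), (38, a, 31, 22, y), (38, a, 31, 28, b), (38, a, 31, 33, c), (38, a, 31, 33, w), (38, k, 10, 22, y), (38, k, 10, 28, b), (38, k, 10, 33, c), (38, k, 10, 33, w), (38, n, 1, 22, y), (38, n, 1, 28, b), (38, n, 1, 33, c), (38, n, 1, 33, w)}
(P ⨝ Q) ⋈ T (natural join on C): {(16, n, 13, 1, a, 21), (16, n, 13, 21, t, 21), (16, n, 13, 29, t, 21), (16, n, 13, 8, n, 21), (16, u, 9, 1, a, 30), (16, u, 9, 21, t, 30), (16, u, 9, 29, t, 30), (16, u, 9, 8, n, 30), (16, w, 26, 1, a, 29), (16, w, 26, 21, t, 29), (16, w, 26, 29, t, 29), (16, w, 26, 8, n, 29), (38, a, 13, 22, y, 21), (38, a, 13, 28, b, 21), (38, a, 13, 33, c, 21), (38, a, 13, 33, w, 21)}
Filtering on G != b leaves {(16, n, 13, 1, a, 21), (16, n, 13, 21, t, 21), (16, n, 13, 29, t, 21), (16, n, 13, 8, n, 21), (16, u, 9, 1, a, 30), (16, u, 9, 21, t, 30), (16, u, 9, 29, t, 30), (16, u, 9, 8, n, 30), (16, w, 26, 1, a, 29), (16, w, 26, 21, t, 29), (16, w, 26, 29, t, 29), (16, w, 26, 8, n, 29), (38, a, 13, 22, y, 21), (38, a, 13, 33, c, 21), (38, a, 13, 33, w, 21)}.
Projecting to G, E, C (3 duplicate(s) eliminated): {(a, 16, 13), (a, 16, 26), (a, 16, 9), (c, 38, 13), (n, 16, 13), (n, 16, 26), (n, 16, 9), (t, 16, 13), (t, 16, 26), (t, 16, 9), (w, 38, 13), (y, 38, 13)}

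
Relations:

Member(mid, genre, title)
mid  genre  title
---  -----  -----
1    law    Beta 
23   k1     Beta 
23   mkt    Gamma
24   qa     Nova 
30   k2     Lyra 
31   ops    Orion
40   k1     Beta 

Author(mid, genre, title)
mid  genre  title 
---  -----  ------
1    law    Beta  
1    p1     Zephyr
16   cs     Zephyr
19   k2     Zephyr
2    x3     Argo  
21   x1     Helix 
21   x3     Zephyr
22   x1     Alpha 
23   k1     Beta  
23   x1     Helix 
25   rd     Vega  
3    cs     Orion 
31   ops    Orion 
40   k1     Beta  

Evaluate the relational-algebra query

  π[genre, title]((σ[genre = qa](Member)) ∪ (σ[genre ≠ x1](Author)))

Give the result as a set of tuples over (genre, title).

{(cs, Orion), (cs, Zephyr), (k1, Beta), (k2, Zephyr), (law, Beta), (ops, Orion), (p1, Zephyr), (qa, Nova), (rd, Vega), (x3, Argo), (x3, Zephyr)}

σ[genre = qa]: keep tuples satisfying genre = qa → {(24, qa, Nova)}
σ[genre ≠ x1]: keep tuples satisfying genre ≠ x1 → {(1, law, Beta), (1, p1, Zephyr), (16, cs, Zephyr), (19, k2, Zephyr), (2, x3, Argo), (21, x3, Zephyr), (23, k1, Beta), (25, rd, Vega), (3, cs, Orion), (31, ops, Orion), (40, k1, Beta)}
Taking the union: {(1, law, Beta), (1, p1, Zephyr), (16, cs, Zephyr), (19, k2, Zephyr), (2, x3, Argo), (21, x3, Zephyr), (23, k1, Beta), (24, qa, Nova), (25, rd, Vega), (3, cs, Orion), (31, ops, Orion), (40, k1, Beta)}
π[genre, title]: project onto (genre, title) (1 duplicate(s) eliminated) → {(cs, Orion), (cs, Zephyr), (k1, Beta), (k2, Zephyr), (law, Beta), (ops, Orion), (p1, Zephyr), (qa, Nova), (rd, Vega), (x3, Argo), (x3, Zephyr)}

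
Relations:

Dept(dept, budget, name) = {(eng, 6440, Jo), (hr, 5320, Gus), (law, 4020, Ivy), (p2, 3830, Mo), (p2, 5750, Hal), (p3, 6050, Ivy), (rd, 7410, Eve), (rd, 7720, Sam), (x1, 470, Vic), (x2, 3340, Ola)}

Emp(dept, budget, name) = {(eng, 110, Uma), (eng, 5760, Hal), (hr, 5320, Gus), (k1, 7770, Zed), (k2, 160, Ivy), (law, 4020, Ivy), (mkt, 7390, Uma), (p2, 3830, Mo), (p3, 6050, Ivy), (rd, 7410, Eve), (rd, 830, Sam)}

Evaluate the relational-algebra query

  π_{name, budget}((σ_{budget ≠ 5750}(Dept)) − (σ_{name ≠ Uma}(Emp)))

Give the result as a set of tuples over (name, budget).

σ[budget ≠ 5750]: keep tuples satisfying budget ≠ 5750 → {(eng, 6440, Jo), (hr, 5320, Gus), (law, 4020, Ivy), (p2, 3830, Mo), (p3, 6050, Ivy), (rd, 7410, Eve), (rd, 7720, Sam), (x1, 470, Vic), (x2, 3340, Ola)}
σ[name ≠ Uma]: keep tuples satisfying name ≠ Uma → {(eng, 5760, Hal), (hr, 5320, Gus), (k1, 7770, Zed), (k2, 160, Ivy), (law, 4020, Ivy), (p2, 3830, Mo), (p3, 6050, Ivy), (rd, 7410, Eve), (rd, 830, Sam)}
Difference: {(eng, 6440, Jo), (hr, 5320, Gus), (law, 4020, Ivy), (p2, 3830, Mo), (p3, 6050, Ivy), (rd, 7410, Eve), (rd, 7720, Sam), (x1, 470, Vic), (x2, 3340, Ola)} with {(eng, 5760, Hal), (hr, 5320, Gus), (k1, 7770, Zed), (k2, 160, Ivy), (law, 4020, Ivy), (p2, 3830, Mo), (p3, 6050, Ivy), (rd, 7410, Eve), (rd, 830, Sam)} → {(eng, 6440, Jo), (rd, 7720, Sam), (x1, 470, Vic), (x2, 3340, Ola)}
Keep only column(s) name, budget: {(Jo, 6440), (Ola, 3340), (Sam, 7720), (Vic, 470)}

{(Jo, 6440), (Ola, 3340), (Sam, 7720), (Vic, 470)}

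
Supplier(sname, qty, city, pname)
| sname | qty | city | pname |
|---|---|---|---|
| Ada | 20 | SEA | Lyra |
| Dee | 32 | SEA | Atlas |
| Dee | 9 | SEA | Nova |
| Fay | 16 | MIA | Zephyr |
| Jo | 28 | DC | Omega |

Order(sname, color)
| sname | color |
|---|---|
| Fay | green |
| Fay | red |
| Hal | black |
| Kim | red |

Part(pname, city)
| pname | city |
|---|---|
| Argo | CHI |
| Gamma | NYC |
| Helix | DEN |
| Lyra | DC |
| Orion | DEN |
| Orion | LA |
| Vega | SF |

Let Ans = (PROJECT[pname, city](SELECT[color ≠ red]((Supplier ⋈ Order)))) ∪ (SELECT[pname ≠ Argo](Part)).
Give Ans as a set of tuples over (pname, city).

{(Gamma, NYC), (Helix, DEN), (Lyra, DC), (Orion, DEN), (Orion, LA), (Vega, SF), (Zephyr, MIA)}

Supplier ⋈ Order (natural join on sname): {(Fay, 16, MIA, Zephyr, green), (Fay, 16, MIA, Zephyr, red)}
Selection color ≠ red: {(Fay, 16, MIA, Zephyr, green)}
π[pname, city]: project onto (pname, city) → {(Zephyr, MIA)}
Selection pname ≠ Argo: {(Gamma, NYC), (Helix, DEN), (Lyra, DC), (Orion, DEN), (Orion, LA), (Vega, SF)}
Taking the union: {(Gamma, NYC), (Helix, DEN), (Lyra, DC), (Orion, DEN), (Orion, LA), (Vega, SF), (Zephyr, MIA)}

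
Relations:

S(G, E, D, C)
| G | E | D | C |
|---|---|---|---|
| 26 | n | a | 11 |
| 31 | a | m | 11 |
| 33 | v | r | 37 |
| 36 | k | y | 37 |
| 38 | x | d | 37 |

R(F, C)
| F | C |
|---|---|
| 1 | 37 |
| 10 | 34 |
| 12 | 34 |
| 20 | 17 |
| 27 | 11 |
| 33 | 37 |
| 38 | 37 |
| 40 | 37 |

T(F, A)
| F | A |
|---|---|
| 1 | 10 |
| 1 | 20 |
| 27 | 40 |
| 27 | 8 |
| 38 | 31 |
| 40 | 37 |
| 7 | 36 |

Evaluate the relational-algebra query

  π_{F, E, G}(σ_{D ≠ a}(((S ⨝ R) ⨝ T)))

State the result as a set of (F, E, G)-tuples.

{(1, k, 36), (1, v, 33), (1, x, 38), (27, a, 31), (38, k, 36), (38, v, 33), (38, x, 38), (40, k, 36), (40, v, 33), (40, x, 38)}

S ⋈ R (natural join on C): {(26, n, a, 11, 27), (31, a, m, 11, 27), (33, v, r, 37, 1), (33, v, r, 37, 33), (33, v, r, 37, 38), (33, v, r, 37, 40), (36, k, y, 37, 1), (36, k, y, 37, 33), (36, k, y, 37, 38), (36, k, y, 37, 40), (38, x, d, 37, 1), (38, x, d, 37, 33), (38, x, d, 37, 38), (38, x, d, 37, 40)}
(S ⨝ R) ⋈ T (natural join on F): {(26, n, a, 11, 27, 40), (26, n, a, 11, 27, 8), (31, a, m, 11, 27, 40), (31, a, m, 11, 27, 8), (33, v, r, 37, 1, 10), (33, v, r, 37, 1, 20), (33, v, r, 37, 38, 31), (33, v, r, 37, 40, 37), (36, k, y, 37, 1, 10), (36, k, y, 37, 1, 20), (36, k, y, 37, 38, 31), (36, k, y, 37, 40, 37), (38, x, d, 37, 1, 10), (38, x, d, 37, 1, 20), (38, x, d, 37, 38, 31), (38, x, d, 37, 40, 37)}
σ[D ≠ a]: keep tuples satisfying D ≠ a → {(31, a, m, 11, 27, 40), (31, a, m, 11, 27, 8), (33, v, r, 37, 1, 10), (33, v, r, 37, 1, 20), (33, v, r, 37, 38, 31), (33, v, r, 37, 40, 37), (36, k, y, 37, 1, 10), (36, k, y, 37, 1, 20), (36, k, y, 37, 38, 31), (36, k, y, 37, 40, 37), (38, x, d, 37, 1, 10), (38, x, d, 37, 1, 20), (38, x, d, 37, 38, 31), (38, x, d, 37, 40, 37)}
π[F, E, G]: project onto (F, E, G) (4 duplicate(s) eliminated) → {(1, k, 36), (1, v, 33), (1, x, 38), (27, a, 31), (38, k, 36), (38, v, 33), (38, x, 38), (40, k, 36), (40, v, 33), (40, x, 38)}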